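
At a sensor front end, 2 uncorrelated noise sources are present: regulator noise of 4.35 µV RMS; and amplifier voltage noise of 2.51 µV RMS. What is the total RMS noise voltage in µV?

Uncorrelated sources add in power (mean-square): V_tot = √(ΣV_i²)
V_tot = √[(4.35×10⁻⁶)² + (2.51×10⁻⁶)²] = 5.02×10⁻⁶ V = 5.02 µV

5.02 µV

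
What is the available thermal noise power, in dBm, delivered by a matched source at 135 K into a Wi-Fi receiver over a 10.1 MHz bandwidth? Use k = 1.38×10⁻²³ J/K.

P_n = kTB = 1.38×10⁻²³ × 135 × 1.01×10⁷ = 1.88×10⁻¹⁴ W
In dBm: 10 log₁₀(1.88×10⁻¹⁴ / 10⁻³) = −107.3 dBm

−107.3 dBm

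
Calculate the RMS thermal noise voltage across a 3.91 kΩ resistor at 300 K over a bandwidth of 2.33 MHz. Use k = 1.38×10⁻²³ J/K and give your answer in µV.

12.3 µV

V_n = √(4kTRB)
4kTRB = 4 × 1.38×10⁻²³ × 300 × 3.91×10³ × 2.33×10⁶ = 1.51×10⁻¹⁰ V²
V_n = √(1.51×10⁻¹⁰) = 1.23×10⁻⁵ V = 12.3 µV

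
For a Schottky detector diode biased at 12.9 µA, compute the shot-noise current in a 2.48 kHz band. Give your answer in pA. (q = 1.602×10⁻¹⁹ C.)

I_n = √(2qI·B)
2qI·B = 2 × 1.602×10⁻¹⁹ × 1.29×10⁻⁵ × 2.48×10³ = 1.03×10⁻²⁰ A²
I_n = √(1.03×10⁻²⁰) = 1.01×10⁻¹⁰ A = 101 pA

101 pA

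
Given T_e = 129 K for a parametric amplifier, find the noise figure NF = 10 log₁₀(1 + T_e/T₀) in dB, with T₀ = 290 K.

1.60 dB

F = 1 + T_e/T₀ = 1 + 129/290 = 1.44483
NF = 10 log₁₀(1.44483) = 1.60 dB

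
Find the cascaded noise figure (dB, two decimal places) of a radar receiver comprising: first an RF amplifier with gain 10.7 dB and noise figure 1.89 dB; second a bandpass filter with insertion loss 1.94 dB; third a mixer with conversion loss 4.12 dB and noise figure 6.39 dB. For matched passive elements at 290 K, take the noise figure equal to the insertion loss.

3.10 dB

Convert to linear (a loss of L dB is a gain of −L dB): F_i = 10^(NF_i/10), G_i = 10^(G_i,dB/10)
  Stage 1: F_1 = 10^(1.89/10) = 1.545, G_1 = 10^(10.7/10) = 11.75
  Stage 2: F_2 = 10^(1.94/10) = 1.563, G_2 = 10^(−1.94/10) = 0.6397
  Stage 3: F_3 = 10^(6.39/10) = 4.355, G_3 = 10^(−4.12/10) = 0.3873
Friis cascade:
  F = 1.545 + (1.563 − 1)/11.75 + (4.355 − 1)/7.516 = 2.040
NF = 10 log₁₀(2.040) = 3.10 dB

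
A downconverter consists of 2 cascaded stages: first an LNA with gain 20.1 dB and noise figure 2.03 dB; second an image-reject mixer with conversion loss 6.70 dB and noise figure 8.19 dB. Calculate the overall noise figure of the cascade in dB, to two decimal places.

2.18 dB

Convert to linear (a loss of L dB is a gain of −L dB): F_i = 10^(NF_i/10), G_i = 10^(G_i,dB/10)
  Stage 1: F_1 = 10^(2.03/10) = 1.596, G_1 = 10^(20.1/10) = 102.3
  Stage 2: F_2 = 10^(8.19/10) = 6.592, G_2 = 10^(−6.70/10) = 0.2138
Friis cascade:
  F = 1.596 + (6.592 − 1)/102.3 = 1.651
NF = 10 log₁₀(1.651) = 2.18 dB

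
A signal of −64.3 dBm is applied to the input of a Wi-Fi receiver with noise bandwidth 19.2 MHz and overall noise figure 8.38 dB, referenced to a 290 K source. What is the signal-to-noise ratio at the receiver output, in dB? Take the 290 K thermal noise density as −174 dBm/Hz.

28.5 dB

Noise floor: N = −174 + 10 log₁₀(B) + NF
10 log₁₀(1.92×10⁷) = 72.83 dB
N = −174 + 72.83 + 8.38 = −92.79 dBm
SNR = P_sig − N = −64.3 − (−92.79) = 28.49 dB → 28.5 dB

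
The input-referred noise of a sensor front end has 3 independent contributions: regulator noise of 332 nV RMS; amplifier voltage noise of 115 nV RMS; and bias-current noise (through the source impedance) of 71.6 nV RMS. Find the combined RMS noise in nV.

359 nV

Uncorrelated sources add in power (mean-square): V_tot = √(ΣV_i²)
V_tot = √[(3.32×10⁻⁷)² + (1.15×10⁻⁷)² + (7.16×10⁻⁸)²] = 3.59×10⁻⁷ V = 359 nV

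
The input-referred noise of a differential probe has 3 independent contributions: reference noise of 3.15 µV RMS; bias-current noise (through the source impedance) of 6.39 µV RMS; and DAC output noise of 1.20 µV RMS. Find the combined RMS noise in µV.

Uncorrelated sources add in power (mean-square): V_tot = √(ΣV_i²)
V_tot = √[(3.15×10⁻⁶)² + (6.39×10⁻⁶)² + (1.20×10⁻⁶)²] = 7.22×10⁻⁶ V = 7.22 µV

7.22 µV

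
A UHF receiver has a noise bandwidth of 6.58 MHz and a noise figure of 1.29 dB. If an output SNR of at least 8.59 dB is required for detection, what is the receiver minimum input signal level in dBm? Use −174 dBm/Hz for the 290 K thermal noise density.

Sensitivity = −174 + 10 log₁₀(B) + NF + SNR_min
= −174 + 68.18 + 1.29 + 8.59
= −95.94 dBm → −95.9 dBm

−95.9 dBm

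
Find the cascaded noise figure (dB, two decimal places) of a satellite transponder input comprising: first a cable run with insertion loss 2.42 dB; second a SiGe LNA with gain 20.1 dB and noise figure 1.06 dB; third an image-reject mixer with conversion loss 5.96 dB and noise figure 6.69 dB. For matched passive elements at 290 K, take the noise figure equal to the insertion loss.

3.60 dB

Convert to linear (a loss of L dB is a gain of −L dB): F_i = 10^(NF_i/10), G_i = 10^(G_i,dB/10)
  Stage 1: F_1 = 10^(2.42/10) = 1.746, G_1 = 10^(−2.42/10) = 0.5728
  Stage 2: F_2 = 10^(1.06/10) = 1.276, G_2 = 10^(20.1/10) = 102.3
  Stage 3: F_3 = 10^(6.69/10) = 4.667, G_3 = 10^(−5.96/10) = 0.2535
Friis cascade:
  F = 1.746 + (1.276 − 1)/0.5728 + (4.667 − 1)/58.61 = 2.291
NF = 10 log₁₀(2.291) = 3.60 dB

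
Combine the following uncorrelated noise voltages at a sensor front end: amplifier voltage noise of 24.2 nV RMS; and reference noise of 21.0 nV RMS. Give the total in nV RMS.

32.0 nV

Uncorrelated sources add in power (mean-square): V_tot = √(ΣV_i²)
V_tot = √[(2.42×10⁻⁸)² + (2.10×10⁻⁸)²] = 3.20×10⁻⁸ V = 32.0 nV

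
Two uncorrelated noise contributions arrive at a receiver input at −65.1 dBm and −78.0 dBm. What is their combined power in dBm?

Convert to linear, add, convert back:
P₁ = 3.09×10⁻¹⁰ W, P₂ = 1.58×10⁻¹¹ W
P_tot = 3.25×10⁻¹⁰ W → 10 log₁₀(P_tot / 10⁻³) = −64.9 dBm

−64.9 dBm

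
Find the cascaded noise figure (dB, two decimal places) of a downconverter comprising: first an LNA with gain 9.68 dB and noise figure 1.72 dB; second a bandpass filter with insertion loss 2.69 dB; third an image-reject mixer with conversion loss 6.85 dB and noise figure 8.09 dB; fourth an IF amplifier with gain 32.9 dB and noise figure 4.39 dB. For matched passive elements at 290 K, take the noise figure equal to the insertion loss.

6.39 dB

Convert to linear (a loss of L dB is a gain of −L dB): F_i = 10^(NF_i/10), G_i = 10^(G_i,dB/10)
  Stage 1: F_1 = 10^(1.72/10) = 1.486, G_1 = 10^(9.68/10) = 9.290
  Stage 2: F_2 = 10^(2.69/10) = 1.858, G_2 = 10^(−2.69/10) = 0.5383
  Stage 3: F_3 = 10^(8.09/10) = 6.442, G_3 = 10^(−6.85/10) = 0.2065
  Stage 4: F_4 = 10^(4.39/10) = 2.748, G_4 = 10^(32.9/10) = 1950
Friis cascade:
  F = 1.486 + (1.858 − 1)/9.290 + (6.442 − 1)/5.000 + (2.748 − 1)/1.033 = 4.359
NF = 10 log₁₀(4.359) = 6.39 dB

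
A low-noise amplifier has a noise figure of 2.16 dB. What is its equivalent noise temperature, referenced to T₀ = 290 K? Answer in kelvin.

F = 10^(2.16/10) = 1.64437
T_e = (F − 1)·T₀ = (1.64437 − 1) × 290 = 187 K

187 K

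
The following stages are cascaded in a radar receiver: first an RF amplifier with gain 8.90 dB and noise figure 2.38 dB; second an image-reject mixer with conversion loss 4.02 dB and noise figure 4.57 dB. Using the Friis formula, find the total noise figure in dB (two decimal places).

2.94 dB

Convert to linear (a loss of L dB is a gain of −L dB): F_i = 10^(NF_i/10), G_i = 10^(G_i,dB/10)
  Stage 1: F_1 = 10^(2.38/10) = 1.730, G_1 = 10^(8.90/10) = 7.762
  Stage 2: F_2 = 10^(4.57/10) = 2.864, G_2 = 10^(−4.02/10) = 0.3963
Friis cascade:
  F = 1.730 + (2.864 − 1)/7.762 = 1.970
NF = 10 log₁₀(1.970) = 2.94 dB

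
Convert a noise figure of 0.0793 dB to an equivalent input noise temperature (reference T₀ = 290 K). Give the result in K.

5.34 K

F = 10^(0.0793/10) = 1.01843
T_e = (F − 1)·T₀ = (1.01843 − 1) × 290 = 5.34 K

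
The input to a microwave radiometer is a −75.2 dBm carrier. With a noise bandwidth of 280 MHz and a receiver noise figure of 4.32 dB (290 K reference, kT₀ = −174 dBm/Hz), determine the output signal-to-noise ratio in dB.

10.0 dB

Noise floor: N = −174 + 10 log₁₀(B) + NF
10 log₁₀(2.80×10⁸) = 84.47 dB
N = −174 + 84.47 + 4.32 = −85.21 dBm
SNR = P_sig − N = −75.2 − (−85.21) = 10.01 dB → 10.0 dB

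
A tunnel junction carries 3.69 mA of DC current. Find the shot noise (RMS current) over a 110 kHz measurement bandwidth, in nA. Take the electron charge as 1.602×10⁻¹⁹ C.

I_n = √(2qI·B)
2qI·B = 2 × 1.602×10⁻¹⁹ × 3.69×10⁻³ × 1.10×10⁵ = 1.30×10⁻¹⁶ A²
I_n = √(1.30×10⁻¹⁶) = 1.14×10⁻⁸ A = 11.4 nA

11.4 nA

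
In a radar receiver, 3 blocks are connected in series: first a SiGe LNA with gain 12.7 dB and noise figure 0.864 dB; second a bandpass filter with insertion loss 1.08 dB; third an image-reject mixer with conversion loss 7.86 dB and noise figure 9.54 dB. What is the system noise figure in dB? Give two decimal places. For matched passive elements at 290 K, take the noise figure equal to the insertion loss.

Convert to linear (a loss of L dB is a gain of −L dB): F_i = 10^(NF_i/10), G_i = 10^(G_i,dB/10)
  Stage 1: F_1 = 10^(0.864/10) = 1.220, G_1 = 10^(12.7/10) = 18.62
  Stage 2: F_2 = 10^(1.08/10) = 1.282, G_2 = 10^(−1.08/10) = 0.7798
  Stage 3: F_3 = 10^(9.54/10) = 8.995, G_3 = 10^(−7.86/10) = 0.1637
Friis cascade:
  F = 1.220 + (1.282 − 1)/18.62 + (8.995 − 1)/14.52 = 1.786
NF = 10 log₁₀(1.786) = 2.52 dB

2.52 dB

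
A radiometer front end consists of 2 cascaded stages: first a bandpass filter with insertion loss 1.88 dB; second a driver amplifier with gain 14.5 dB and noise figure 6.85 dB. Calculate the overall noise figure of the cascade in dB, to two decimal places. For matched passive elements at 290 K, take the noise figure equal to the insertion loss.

Convert to linear (a loss of L dB is a gain of −L dB): F_i = 10^(NF_i/10), G_i = 10^(G_i,dB/10)
  Stage 1: F_1 = 10^(1.88/10) = 1.542, G_1 = 10^(−1.88/10) = 0.6486
  Stage 2: F_2 = 10^(6.85/10) = 4.842, G_2 = 10^(14.5/10) = 28.18
Friis cascade:
  F = 1.542 + (4.842 − 1)/0.6486 = 7.464
NF = 10 log₁₀(7.464) = 8.73 dB

8.73 dB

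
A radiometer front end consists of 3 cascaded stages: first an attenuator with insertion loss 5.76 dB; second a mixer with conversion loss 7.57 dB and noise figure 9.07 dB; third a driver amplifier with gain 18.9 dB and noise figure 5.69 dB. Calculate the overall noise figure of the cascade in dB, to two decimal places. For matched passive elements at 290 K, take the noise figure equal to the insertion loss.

Convert to linear (a loss of L dB is a gain of −L dB): F_i = 10^(NF_i/10), G_i = 10^(G_i,dB/10)
  Stage 1: F_1 = 10^(5.76/10) = 3.767, G_1 = 10^(−5.76/10) = 0.2655
  Stage 2: F_2 = 10^(9.07/10) = 8.072, G_2 = 10^(−7.57/10) = 0.1750
  Stage 3: F_3 = 10^(5.69/10) = 3.707, G_3 = 10^(18.9/10) = 77.62
Friis cascade:
  F = 3.767 + (8.072 − 1)/0.2655 + (3.707 − 1)/0.04645 = 88.68
NF = 10 log₁₀(88.68) = 19.48 dB

19.48 dB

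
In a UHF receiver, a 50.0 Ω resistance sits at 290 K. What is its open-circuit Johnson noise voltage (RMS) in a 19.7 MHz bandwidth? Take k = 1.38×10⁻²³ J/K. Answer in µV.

V_n = √(4kTRB)
4kTRB = 4 × 1.38×10⁻²³ × 290 × 5.00×10¹ × 1.97×10⁷ = 1.58×10⁻¹¹ V²
V_n = √(1.58×10⁻¹¹) = 3.97×10⁻⁶ V = 3.97 µV

3.97 µV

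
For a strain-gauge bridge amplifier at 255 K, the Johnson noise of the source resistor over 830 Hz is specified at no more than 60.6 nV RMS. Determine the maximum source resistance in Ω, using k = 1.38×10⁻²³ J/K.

314 Ω

Johnson–Nyquist: V_n = √(4kTRB) ⇒ R = V_n² / (4kTB)
4kTB = 4 × 1.38×10⁻²³ × 255 × 8.30×10² = 1.17×10⁻¹⁷
R = (6.06×10⁻⁸)² / 1.17×10⁻¹⁷ = 3.14×10² Ω = 314 Ω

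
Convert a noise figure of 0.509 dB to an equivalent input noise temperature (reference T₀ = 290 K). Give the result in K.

36.1 K

F = 10^(0.509/10) = 1.12435
T_e = (F − 1)·T₀ = (1.12435 − 1) × 290 = 36.1 K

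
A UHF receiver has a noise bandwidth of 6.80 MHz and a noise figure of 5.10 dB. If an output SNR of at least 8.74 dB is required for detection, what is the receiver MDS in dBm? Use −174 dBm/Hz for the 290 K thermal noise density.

Sensitivity = −174 + 10 log₁₀(B) + NF + SNR_min
= −174 + 68.33 + 5.10 + 8.74
= −91.83 dBm → −91.8 dBm

−91.8 dBm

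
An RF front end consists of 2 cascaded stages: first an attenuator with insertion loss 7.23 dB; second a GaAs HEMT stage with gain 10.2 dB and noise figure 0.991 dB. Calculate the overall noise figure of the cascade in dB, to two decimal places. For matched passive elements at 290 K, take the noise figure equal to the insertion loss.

Convert to linear (a loss of L dB is a gain of −L dB): F_i = 10^(NF_i/10), G_i = 10^(G_i,dB/10)
  Stage 1: F_1 = 10^(7.23/10) = 5.284, G_1 = 10^(−7.23/10) = 0.1892
  Stage 2: F_2 = 10^(0.991/10) = 1.256, G_2 = 10^(10.2/10) = 10.47
Friis cascade:
  F = 5.284 + (1.256 − 1)/0.1892 = 6.639
NF = 10 log₁₀(6.639) = 8.22 dB

8.22 dB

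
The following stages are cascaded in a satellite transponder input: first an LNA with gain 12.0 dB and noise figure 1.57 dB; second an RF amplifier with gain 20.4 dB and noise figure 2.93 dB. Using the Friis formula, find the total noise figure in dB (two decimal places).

1.75 dB

Convert to linear (a loss of L dB is a gain of −L dB): F_i = 10^(NF_i/10), G_i = 10^(G_i,dB/10)
  Stage 1: F_1 = 10^(1.57/10) = 1.435, G_1 = 10^(12.0/10) = 15.85
  Stage 2: F_2 = 10^(2.93/10) = 1.963, G_2 = 10^(20.4/10) = 109.6
Friis cascade:
  F = 1.435 + (1.963 − 1)/15.85 = 1.496
NF = 10 log₁₀(1.496) = 1.75 dB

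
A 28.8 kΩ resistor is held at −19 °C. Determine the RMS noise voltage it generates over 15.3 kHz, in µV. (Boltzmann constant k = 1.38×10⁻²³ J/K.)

T = −19 °C + 273.15 = 254.15 K
V_n = √(4kTRB)
4kTRB = 4 × 1.38×10⁻²³ × 254.15 × 2.88×10⁴ × 1.53×10⁴ = 6.18×10⁻¹² V²
V_n = √(6.18×10⁻¹²) = 2.49×10⁻⁶ V = 2.49 µV

2.49 µV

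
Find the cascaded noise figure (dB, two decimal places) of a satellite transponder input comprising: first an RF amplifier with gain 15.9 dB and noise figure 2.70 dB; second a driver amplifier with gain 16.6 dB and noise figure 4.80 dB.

2.82 dB

Convert to linear (a loss of L dB is a gain of −L dB): F_i = 10^(NF_i/10), G_i = 10^(G_i,dB/10)
  Stage 1: F_1 = 10^(2.70/10) = 1.862, G_1 = 10^(15.9/10) = 38.90
  Stage 2: F_2 = 10^(4.80/10) = 3.020, G_2 = 10^(16.6/10) = 45.71
Friis cascade:
  F = 1.862 + (3.020 − 1)/38.90 = 1.914
NF = 10 log₁₀(1.914) = 2.82 dB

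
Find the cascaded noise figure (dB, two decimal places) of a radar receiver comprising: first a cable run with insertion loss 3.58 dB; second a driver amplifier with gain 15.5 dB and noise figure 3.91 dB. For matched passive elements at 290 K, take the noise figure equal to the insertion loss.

Convert to linear (a loss of L dB is a gain of −L dB): F_i = 10^(NF_i/10), G_i = 10^(G_i,dB/10)
  Stage 1: F_1 = 10^(3.58/10) = 2.280, G_1 = 10^(−3.58/10) = 0.4385
  Stage 2: F_2 = 10^(3.91/10) = 2.460, G_2 = 10^(15.5/10) = 35.48
Friis cascade:
  F = 2.280 + (2.460 − 1)/0.4385 = 5.610
NF = 10 log₁₀(5.610) = 7.49 dB

7.49 dB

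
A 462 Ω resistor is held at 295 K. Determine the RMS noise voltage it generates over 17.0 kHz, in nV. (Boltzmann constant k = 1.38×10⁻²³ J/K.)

V_n = √(4kTRB)
4kTRB = 4 × 1.38×10⁻²³ × 295 × 4.62×10² × 1.70×10⁴ = 1.28×10⁻¹³ V²
V_n = √(1.28×10⁻¹³) = 3.58×10⁻⁷ V = 358 nV

358 nV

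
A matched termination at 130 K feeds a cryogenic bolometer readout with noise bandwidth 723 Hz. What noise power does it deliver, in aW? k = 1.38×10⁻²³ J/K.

P_n = kTB = 1.38×10⁻²³ × 130 × 7.23×10² = 1.30×10⁻¹⁸ W = 1.30 aW

1.30 aW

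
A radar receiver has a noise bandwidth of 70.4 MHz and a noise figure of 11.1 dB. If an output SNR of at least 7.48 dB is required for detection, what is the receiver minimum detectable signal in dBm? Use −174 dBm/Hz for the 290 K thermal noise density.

−76.9 dBm

Sensitivity = −174 + 10 log₁₀(B) + NF + SNR_min
= −174 + 78.48 + 11.1 + 7.48
= −76.94 dBm → −76.9 dBm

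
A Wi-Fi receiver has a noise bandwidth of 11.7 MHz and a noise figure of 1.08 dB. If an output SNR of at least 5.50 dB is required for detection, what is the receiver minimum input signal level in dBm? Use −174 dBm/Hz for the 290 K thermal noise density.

−96.7 dBm

Sensitivity = −174 + 10 log₁₀(B) + NF + SNR_min
= −174 + 70.68 + 1.08 + 5.50
= −96.74 dBm → −96.7 dBm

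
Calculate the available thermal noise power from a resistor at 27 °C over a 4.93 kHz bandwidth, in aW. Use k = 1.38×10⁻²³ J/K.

T = 27 °C + 273.15 = 300.15 K
P_n = kTB = 1.38×10⁻²³ × 300.15 × 4.93×10³ = 2.04×10⁻¹⁷ W = 20.4 aW

20.4 aW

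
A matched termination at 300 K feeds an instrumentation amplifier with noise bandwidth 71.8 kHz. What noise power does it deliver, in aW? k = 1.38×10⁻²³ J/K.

297 aW

P_n = kTB = 1.38×10⁻²³ × 300 × 7.18×10⁴ = 2.97×10⁻¹⁶ W = 297 aW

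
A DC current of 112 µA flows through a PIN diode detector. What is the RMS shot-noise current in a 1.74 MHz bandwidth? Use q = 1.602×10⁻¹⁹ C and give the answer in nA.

7.90 nA

I_n = √(2qI·B)
2qI·B = 2 × 1.602×10⁻¹⁹ × 1.12×10⁻⁴ × 1.74×10⁶ = 6.24×10⁻¹⁷ A²
I_n = √(6.24×10⁻¹⁷) = 7.90×10⁻⁹ A = 7.90 nA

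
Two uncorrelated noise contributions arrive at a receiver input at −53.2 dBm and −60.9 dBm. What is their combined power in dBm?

Convert to linear, add, convert back:
P₁ = 4.79×10⁻⁹ W, P₂ = 8.13×10⁻¹⁰ W
P_tot = 5.60×10⁻⁹ W → 10 log₁₀(P_tot / 10⁻³) = −52.5 dBm

−52.5 dBm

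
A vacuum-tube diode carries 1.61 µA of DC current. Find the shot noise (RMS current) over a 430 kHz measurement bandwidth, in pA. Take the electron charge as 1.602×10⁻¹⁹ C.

I_n = √(2qI·B)
2qI·B = 2 × 1.602×10⁻¹⁹ × 1.61×10⁻⁶ × 4.30×10⁵ = 2.22×10⁻¹⁹ A²
I_n = √(2.22×10⁻¹⁹) = 4.71×10⁻¹⁰ A = 471 pA

471 pA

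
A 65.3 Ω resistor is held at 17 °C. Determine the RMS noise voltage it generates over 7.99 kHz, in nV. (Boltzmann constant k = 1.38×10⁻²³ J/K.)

T = 17 °C + 273.15 = 290.15 K
V_n = √(4kTRB)
4kTRB = 4 × 1.38×10⁻²³ × 290.15 × 6.53×10¹ × 7.99×10³ = 8.36×10⁻¹⁵ V²
V_n = √(8.36×10⁻¹⁵) = 9.14×10⁻⁸ V = 91.4 nV

91.4 nV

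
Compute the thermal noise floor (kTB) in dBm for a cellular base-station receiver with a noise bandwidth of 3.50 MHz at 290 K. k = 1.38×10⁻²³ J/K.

−108.5 dBm

P_n = kTB = 1.38×10⁻²³ × 290 × 3.50×10⁶ = 1.40×10⁻¹⁴ W
In dBm: 10 log₁₀(1.40×10⁻¹⁴ / 10⁻³) = −108.5 dBm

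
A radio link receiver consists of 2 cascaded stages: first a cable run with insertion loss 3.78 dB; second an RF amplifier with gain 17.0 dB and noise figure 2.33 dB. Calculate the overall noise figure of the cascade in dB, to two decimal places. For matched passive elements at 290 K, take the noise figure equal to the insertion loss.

6.11 dB

Convert to linear (a loss of L dB is a gain of −L dB): F_i = 10^(NF_i/10), G_i = 10^(G_i,dB/10)
  Stage 1: F_1 = 10^(3.78/10) = 2.388, G_1 = 10^(−3.78/10) = 0.4188
  Stage 2: F_2 = 10^(2.33/10) = 1.710, G_2 = 10^(17.0/10) = 50.12
Friis cascade:
  F = 2.388 + (1.710 − 1)/0.4188 = 4.083
NF = 10 log₁₀(4.083) = 6.11 dB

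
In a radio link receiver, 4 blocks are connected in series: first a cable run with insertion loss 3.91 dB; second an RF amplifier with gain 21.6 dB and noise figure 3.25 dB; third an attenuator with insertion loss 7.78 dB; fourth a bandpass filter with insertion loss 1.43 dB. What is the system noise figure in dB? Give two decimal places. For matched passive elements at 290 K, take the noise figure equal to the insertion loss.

Convert to linear (a loss of L dB is a gain of −L dB): F_i = 10^(NF_i/10), G_i = 10^(G_i,dB/10)
  Stage 1: F_1 = 10^(3.91/10) = 2.460, G_1 = 10^(−3.91/10) = 0.4064
  Stage 2: F_2 = 10^(3.25/10) = 2.113, G_2 = 10^(21.6/10) = 144.5
  Stage 3: F_3 = 10^(7.78/10) = 5.998, G_3 = 10^(−7.78/10) = 0.1667
  Stage 4: F_4 = 10^(1.43/10) = 1.390, G_4 = 10^(−1.43/10) = 0.7194
Friis cascade:
  F = 2.460 + (2.113 − 1)/0.4064 + (5.998 − 1)/58.75 + (1.390 − 1)/9.795 = 5.325
NF = 10 log₁₀(5.325) = 7.26 dB

7.26 dB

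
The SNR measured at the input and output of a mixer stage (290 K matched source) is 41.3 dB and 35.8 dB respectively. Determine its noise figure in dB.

NF (dB) = SNR_in(dB) − SNR_out(dB) when the source is at T₀
NF = 41.3 − 35.8 = 5.5 dB

5.5 dB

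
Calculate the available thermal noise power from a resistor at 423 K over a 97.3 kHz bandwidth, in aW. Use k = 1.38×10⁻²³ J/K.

568 aW

P_n = kTB = 1.38×10⁻²³ × 423 × 9.73×10⁴ = 5.68×10⁻¹⁶ W = 568 aW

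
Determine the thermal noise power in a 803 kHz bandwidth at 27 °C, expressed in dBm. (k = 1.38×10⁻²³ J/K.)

T = 27 °C + 273.15 = 300.15 K
P_n = kTB = 1.38×10⁻²³ × 300.15 × 8.03×10⁵ = 3.33×10⁻¹⁵ W
In dBm: 10 log₁₀(3.33×10⁻¹⁵ / 10⁻³) = −114.8 dBm

−114.8 dBm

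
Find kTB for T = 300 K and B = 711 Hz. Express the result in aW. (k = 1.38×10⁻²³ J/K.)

2.94 aW

P_n = kTB = 1.38×10⁻²³ × 300 × 7.11×10² = 2.94×10⁻¹⁸ W = 2.94 aW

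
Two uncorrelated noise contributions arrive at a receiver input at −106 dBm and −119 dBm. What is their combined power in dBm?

−105.8 dBm

Convert to linear, add, convert back:
P₁ = 2.51×10⁻¹⁴ W, P₂ = 1.26×10⁻¹⁵ W
P_tot = 2.64×10⁻¹⁴ W → 10 log₁₀(P_tot / 10⁻³) = −105.8 dBm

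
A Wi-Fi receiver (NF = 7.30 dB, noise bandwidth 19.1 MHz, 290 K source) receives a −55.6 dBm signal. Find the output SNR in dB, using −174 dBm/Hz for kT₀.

38.3 dB

Noise floor: N = −174 + 10 log₁₀(B) + NF
10 log₁₀(1.91×10⁷) = 72.81 dB
N = −174 + 72.81 + 7.30 = −93.89 dBm
SNR = P_sig − N = −55.6 − (−93.89) = 38.29 dB → 38.3 dB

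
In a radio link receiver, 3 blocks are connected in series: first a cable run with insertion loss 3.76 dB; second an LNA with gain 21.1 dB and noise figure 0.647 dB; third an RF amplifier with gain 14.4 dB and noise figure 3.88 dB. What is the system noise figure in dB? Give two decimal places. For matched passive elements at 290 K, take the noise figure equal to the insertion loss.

Convert to linear (a loss of L dB is a gain of −L dB): F_i = 10^(NF_i/10), G_i = 10^(G_i,dB/10)
  Stage 1: F_1 = 10^(3.76/10) = 2.377, G_1 = 10^(−3.76/10) = 0.4207
  Stage 2: F_2 = 10^(0.647/10) = 1.161, G_2 = 10^(21.1/10) = 128.8
  Stage 3: F_3 = 10^(3.88/10) = 2.443, G_3 = 10^(14.4/10) = 27.54
Friis cascade:
  F = 2.377 + (1.161 − 1)/0.4207 + (2.443 − 1)/54.20 = 2.785
NF = 10 log₁₀(2.785) = 4.45 dB

4.45 dB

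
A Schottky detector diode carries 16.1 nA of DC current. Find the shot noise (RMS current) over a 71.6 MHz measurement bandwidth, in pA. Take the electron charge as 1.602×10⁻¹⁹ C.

I_n = √(2qI·B)
2qI·B = 2 × 1.602×10⁻¹⁹ × 1.61×10⁻⁸ × 7.16×10⁷ = 3.69×10⁻¹⁹ A²
I_n = √(3.69×10⁻¹⁹) = 6.08×10⁻¹⁰ A = 608 pA

608 pA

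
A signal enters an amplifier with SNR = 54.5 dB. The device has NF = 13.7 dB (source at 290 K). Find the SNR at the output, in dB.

By definition F = SNR_in/SNR_out, so in dB: SNR_out = SNR_in − NF
SNR_out = 54.5 − 13.7 = 40.8 dB

40.8 dB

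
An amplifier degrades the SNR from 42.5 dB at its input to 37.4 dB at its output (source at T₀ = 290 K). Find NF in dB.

NF (dB) = SNR_in(dB) − SNR_out(dB) when the source is at T₀
NF = 42.5 − 37.4 = 5.1 dB

5.1 dB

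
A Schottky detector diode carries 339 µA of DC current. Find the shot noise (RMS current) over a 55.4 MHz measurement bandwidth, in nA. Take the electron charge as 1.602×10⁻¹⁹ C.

I_n = √(2qI·B)
2qI·B = 2 × 1.602×10⁻¹⁹ × 3.39×10⁻⁴ × 5.54×10⁷ = 6.02×10⁻¹⁵ A²
I_n = √(6.02×10⁻¹⁵) = 7.76×10⁻⁸ A = 77.6 nA

77.6 nA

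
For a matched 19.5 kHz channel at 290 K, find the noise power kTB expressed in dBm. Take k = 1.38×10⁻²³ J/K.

−131.1 dBm

P_n = kTB = 1.38×10⁻²³ × 290 × 1.95×10⁴ = 7.80×10⁻¹⁷ W
In dBm: 10 log₁₀(7.80×10⁻¹⁷ / 10⁻³) = −131.1 dBm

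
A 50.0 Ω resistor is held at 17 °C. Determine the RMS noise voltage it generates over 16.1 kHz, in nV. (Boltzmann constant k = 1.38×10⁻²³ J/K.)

114 nV

T = 17 °C + 273.15 = 290.15 K
V_n = √(4kTRB)
4kTRB = 4 × 1.38×10⁻²³ × 290.15 × 5.00×10¹ × 1.61×10⁴ = 1.29×10⁻¹⁴ V²
V_n = √(1.29×10⁻¹⁴) = 1.14×10⁻⁷ V = 114 nV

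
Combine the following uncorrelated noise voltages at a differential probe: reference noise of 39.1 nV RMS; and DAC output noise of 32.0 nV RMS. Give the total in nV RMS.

Uncorrelated sources add in power (mean-square): V_tot = √(ΣV_i²)
V_tot = √[(3.91×10⁻⁸)² + (3.20×10⁻⁸)²] = 5.05×10⁻⁸ V = 50.5 nV

50.5 nV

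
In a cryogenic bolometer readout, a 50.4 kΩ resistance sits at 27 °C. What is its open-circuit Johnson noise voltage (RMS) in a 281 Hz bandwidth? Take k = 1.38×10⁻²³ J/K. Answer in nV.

T = 27 °C + 273.15 = 300.15 K
V_n = √(4kTRB)
4kTRB = 4 × 1.38×10⁻²³ × 300.15 × 5.04×10⁴ × 2.81×10² = 2.35×10⁻¹³ V²
V_n = √(2.35×10⁻¹³) = 4.84×10⁻⁷ V = 484 nV

484 nV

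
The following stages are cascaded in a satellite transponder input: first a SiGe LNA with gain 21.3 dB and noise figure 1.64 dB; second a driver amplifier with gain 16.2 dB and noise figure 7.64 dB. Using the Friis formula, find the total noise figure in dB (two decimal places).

Convert to linear (a loss of L dB is a gain of −L dB): F_i = 10^(NF_i/10), G_i = 10^(G_i,dB/10)
  Stage 1: F_1 = 10^(1.64/10) = 1.459, G_1 = 10^(21.3/10) = 134.9
  Stage 2: F_2 = 10^(7.64/10) = 5.808, G_2 = 10^(16.2/10) = 41.69
Friis cascade:
  F = 1.459 + (5.808 − 1)/134.9 = 1.494
NF = 10 log₁₀(1.494) = 1.74 dB

1.74 dB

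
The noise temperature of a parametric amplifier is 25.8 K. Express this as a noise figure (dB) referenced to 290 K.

0.370 dB

F = 1 + T_e/T₀ = 1 + 25.8/290 = 1.08897
NF = 10 log₁₀(1.08897) = 0.370 dB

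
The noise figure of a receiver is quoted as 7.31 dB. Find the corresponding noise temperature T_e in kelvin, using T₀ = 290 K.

F = 10^(7.31/10) = 5.3827
T_e = (F − 1)·T₀ = (5.3827 − 1) × 290 = 1271 K

1271 K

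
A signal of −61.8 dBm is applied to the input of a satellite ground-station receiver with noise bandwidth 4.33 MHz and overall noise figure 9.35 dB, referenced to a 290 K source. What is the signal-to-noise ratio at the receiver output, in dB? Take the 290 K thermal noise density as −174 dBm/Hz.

Noise floor: N = −174 + 10 log₁₀(B) + NF
10 log₁₀(4.33×10⁶) = 66.36 dB
N = −174 + 66.36 + 9.35 = −98.29 dBm
SNR = P_sig − N = −61.8 − (−98.29) = 36.49 dB → 36.5 dB

36.5 dB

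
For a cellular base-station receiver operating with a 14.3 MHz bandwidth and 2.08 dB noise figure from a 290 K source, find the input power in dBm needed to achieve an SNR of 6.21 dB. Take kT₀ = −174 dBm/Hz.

Sensitivity = −174 + 10 log₁₀(B) + NF + SNR_min
= −174 + 71.55 + 2.08 + 6.21
= −94.16 dBm → −94.2 dBm

−94.2 dBm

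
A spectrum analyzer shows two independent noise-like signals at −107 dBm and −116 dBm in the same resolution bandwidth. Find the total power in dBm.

−106.5 dBm

Convert to linear, add, convert back:
P₁ = 2.00×10⁻¹⁴ W, P₂ = 2.51×10⁻¹⁵ W
P_tot = 2.25×10⁻¹⁴ W → 10 log₁₀(P_tot / 10⁻³) = −106.5 dBm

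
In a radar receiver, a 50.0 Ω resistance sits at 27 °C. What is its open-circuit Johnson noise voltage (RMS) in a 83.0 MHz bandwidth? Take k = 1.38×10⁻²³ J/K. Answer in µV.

T = 27 °C + 273.15 = 300.15 K
V_n = √(4kTRB)
4kTRB = 4 × 1.38×10⁻²³ × 300.15 × 5.00×10¹ × 8.30×10⁷ = 6.88×10⁻¹¹ V²
V_n = √(6.88×10⁻¹¹) = 8.29×10⁻⁶ V = 8.29 µV

8.29 µV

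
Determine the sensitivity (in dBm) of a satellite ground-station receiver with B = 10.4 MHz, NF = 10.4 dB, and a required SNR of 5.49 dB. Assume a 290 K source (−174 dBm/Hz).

−87.9 dBm

Sensitivity = −174 + 10 log₁₀(B) + NF + SNR_min
= −174 + 70.17 + 10.4 + 5.49
= −87.94 dBm → −87.9 dBm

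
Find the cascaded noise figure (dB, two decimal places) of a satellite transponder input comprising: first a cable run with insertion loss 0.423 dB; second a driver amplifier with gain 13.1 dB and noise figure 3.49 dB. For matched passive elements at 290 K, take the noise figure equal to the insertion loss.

3.91 dB

Convert to linear (a loss of L dB is a gain of −L dB): F_i = 10^(NF_i/10), G_i = 10^(G_i,dB/10)
  Stage 1: F_1 = 10^(0.423/10) = 1.102, G_1 = 10^(−0.423/10) = 0.9072
  Stage 2: F_2 = 10^(3.49/10) = 2.234, G_2 = 10^(13.1/10) = 20.42
Friis cascade:
  F = 1.102 + (2.234 − 1)/0.9072 = 2.462
NF = 10 log₁₀(2.462) = 3.91 dB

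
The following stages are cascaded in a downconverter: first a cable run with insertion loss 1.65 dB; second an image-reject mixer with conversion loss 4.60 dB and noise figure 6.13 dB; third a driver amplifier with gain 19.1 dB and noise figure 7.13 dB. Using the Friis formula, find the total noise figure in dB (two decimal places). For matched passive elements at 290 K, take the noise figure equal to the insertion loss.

13.72 dB

Convert to linear (a loss of L dB is a gain of −L dB): F_i = 10^(NF_i/10), G_i = 10^(G_i,dB/10)
  Stage 1: F_1 = 10^(1.65/10) = 1.462, G_1 = 10^(−1.65/10) = 0.6839
  Stage 2: F_2 = 10^(6.13/10) = 4.102, G_2 = 10^(−4.60/10) = 0.3467
  Stage 3: F_3 = 10^(7.13/10) = 5.164, G_3 = 10^(19.1/10) = 81.28
Friis cascade:
  F = 1.462 + (4.102 − 1)/0.6839 + (5.164 − 1)/0.2371 = 23.56
NF = 10 log₁₀(23.56) = 13.72 dB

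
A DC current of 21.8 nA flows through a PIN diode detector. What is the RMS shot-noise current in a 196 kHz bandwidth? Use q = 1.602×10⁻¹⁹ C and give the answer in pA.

37.0 pA

I_n = √(2qI·B)
2qI·B = 2 × 1.602×10⁻¹⁹ × 2.18×10⁻⁸ × 1.96×10⁵ = 1.37×10⁻²¹ A²
I_n = √(1.37×10⁻²¹) = 3.70×10⁻¹¹ A = 37.0 pA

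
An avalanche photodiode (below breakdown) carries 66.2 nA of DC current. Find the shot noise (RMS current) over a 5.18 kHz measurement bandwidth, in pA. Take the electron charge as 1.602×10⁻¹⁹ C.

10.5 pA

I_n = √(2qI·B)
2qI·B = 2 × 1.602×10⁻¹⁹ × 6.62×10⁻⁸ × 5.18×10³ = 1.10×10⁻²² A²
I_n = √(1.10×10⁻²²) = 1.05×10⁻¹¹ A = 10.5 pA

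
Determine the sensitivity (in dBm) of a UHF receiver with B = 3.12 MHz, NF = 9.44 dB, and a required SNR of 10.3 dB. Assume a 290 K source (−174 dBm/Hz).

−89.3 dBm

Sensitivity = −174 + 10 log₁₀(B) + NF + SNR_min
= −174 + 64.94 + 9.44 + 10.3
= −89.32 dBm → −89.3 dBm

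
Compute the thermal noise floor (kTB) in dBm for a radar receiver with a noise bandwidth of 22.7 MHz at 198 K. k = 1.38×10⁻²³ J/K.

−102.1 dBm

P_n = kTB = 1.38×10⁻²³ × 198 × 2.27×10⁷ = 6.20×10⁻¹⁴ W
In dBm: 10 log₁₀(6.20×10⁻¹⁴ / 10⁻³) = −102.1 dBm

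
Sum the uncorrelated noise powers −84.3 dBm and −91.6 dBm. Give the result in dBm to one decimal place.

Convert to linear, add, convert back:
P₁ = 3.72×10⁻¹² W, P₂ = 6.92×10⁻¹³ W
P_tot = 4.41×10⁻¹² W → 10 log₁₀(P_tot / 10⁻³) = −83.6 dBm

−83.6 dBm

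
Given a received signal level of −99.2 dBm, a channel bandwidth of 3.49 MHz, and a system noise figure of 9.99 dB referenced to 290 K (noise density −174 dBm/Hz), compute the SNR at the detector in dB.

−0.6 dB

Noise floor: N = −174 + 10 log₁₀(B) + NF
10 log₁₀(3.49×10⁶) = 65.43 dB
N = −174 + 65.43 + 9.99 = −98.58 dBm
SNR = P_sig − N = −99.2 − (−98.58) = −0.62 dB → −0.6 dB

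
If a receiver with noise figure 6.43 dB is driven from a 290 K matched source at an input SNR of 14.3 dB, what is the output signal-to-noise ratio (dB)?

7.87 dB

By definition F = SNR_in/SNR_out, so in dB: SNR_out = SNR_in − NF
SNR_out = 14.3 − 6.43 = 7.87 dB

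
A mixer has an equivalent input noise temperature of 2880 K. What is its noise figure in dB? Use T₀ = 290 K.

F = 1 + T_e/T₀ = 1 + 2880/290 = 10.931
NF = 10 log₁₀(10.931) = 10.39 dB

10.39 dB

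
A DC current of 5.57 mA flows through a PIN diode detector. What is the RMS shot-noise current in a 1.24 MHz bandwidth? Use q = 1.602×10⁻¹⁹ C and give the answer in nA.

47.0 nA

I_n = √(2qI·B)
2qI·B = 2 × 1.602×10⁻¹⁹ × 5.57×10⁻³ × 1.24×10⁶ = 2.21×10⁻¹⁵ A²
I_n = √(2.21×10⁻¹⁵) = 4.70×10⁻⁸ A = 47.0 nA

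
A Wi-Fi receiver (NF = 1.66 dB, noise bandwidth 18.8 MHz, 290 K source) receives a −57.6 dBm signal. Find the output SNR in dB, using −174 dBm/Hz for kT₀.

42.0 dB

Noise floor: N = −174 + 10 log₁₀(B) + NF
10 log₁₀(1.88×10⁷) = 72.74 dB
N = −174 + 72.74 + 1.66 = −99.60 dBm
SNR = P_sig − N = −57.6 − (−99.60) = 42.00 dB → 42.0 dB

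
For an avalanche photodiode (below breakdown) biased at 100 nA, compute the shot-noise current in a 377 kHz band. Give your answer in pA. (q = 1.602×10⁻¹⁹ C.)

I_n = √(2qI·B)
2qI·B = 2 × 1.602×10⁻¹⁹ × 1.00×10⁻⁷ × 3.77×10⁵ = 1.21×10⁻²⁰ A²
I_n = √(1.21×10⁻²⁰) = 1.10×10⁻¹⁰ A = 110 pA

110 pA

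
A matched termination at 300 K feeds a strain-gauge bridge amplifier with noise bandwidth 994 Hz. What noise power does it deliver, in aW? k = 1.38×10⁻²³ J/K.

4.12 aW

P_n = kTB = 1.38×10⁻²³ × 300 × 9.94×10² = 4.12×10⁻¹⁸ W = 4.12 aW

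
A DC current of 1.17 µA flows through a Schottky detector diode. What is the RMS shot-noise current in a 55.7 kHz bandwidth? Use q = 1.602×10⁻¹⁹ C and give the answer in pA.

144 pA

I_n = √(2qI·B)
2qI·B = 2 × 1.602×10⁻¹⁹ × 1.17×10⁻⁶ × 5.57×10⁴ = 2.09×10⁻²⁰ A²
I_n = √(2.09×10⁻²⁰) = 1.44×10⁻¹⁰ A = 144 pA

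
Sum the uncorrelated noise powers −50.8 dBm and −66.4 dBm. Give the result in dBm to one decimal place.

−50.7 dBm

Convert to linear, add, convert back:
P₁ = 8.32×10⁻⁹ W, P₂ = 2.29×10⁻¹⁰ W
P_tot = 8.55×10⁻⁹ W → 10 log₁₀(P_tot / 10⁻³) = −50.7 dBm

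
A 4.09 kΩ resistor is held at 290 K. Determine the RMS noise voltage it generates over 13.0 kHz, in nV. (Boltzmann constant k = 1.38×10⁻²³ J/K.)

V_n = √(4kTRB)
4kTRB = 4 × 1.38×10⁻²³ × 290 × 4.09×10³ × 1.30×10⁴ = 8.51×10⁻¹³ V²
V_n = √(8.51×10⁻¹³) = 9.23×10⁻⁷ V = 923 nV

923 nV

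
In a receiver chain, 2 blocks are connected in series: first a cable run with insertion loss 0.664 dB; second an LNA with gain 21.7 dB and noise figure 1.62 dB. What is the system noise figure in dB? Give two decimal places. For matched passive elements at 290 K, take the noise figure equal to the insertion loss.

Convert to linear (a loss of L dB is a gain of −L dB): F_i = 10^(NF_i/10), G_i = 10^(G_i,dB/10)
  Stage 1: F_1 = 10^(0.664/10) = 1.165, G_1 = 10^(−0.664/10) = 0.8582
  Stage 2: F_2 = 10^(1.62/10) = 1.452, G_2 = 10^(21.7/10) = 147.9
Friis cascade:
  F = 1.165 + (1.452 − 1)/0.8582 = 1.692
NF = 10 log₁₀(1.692) = 2.28 dB

2.28 dB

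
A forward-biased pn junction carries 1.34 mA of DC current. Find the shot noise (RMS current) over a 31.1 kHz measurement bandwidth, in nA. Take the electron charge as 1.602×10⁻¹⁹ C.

I_n = √(2qI·B)
2qI·B = 2 × 1.602×10⁻¹⁹ × 1.34×10⁻³ × 3.11×10⁴ = 1.34×10⁻¹⁷ A²
I_n = √(1.34×10⁻¹⁷) = 3.65×10⁻⁹ A = 3.65 nA

3.65 nA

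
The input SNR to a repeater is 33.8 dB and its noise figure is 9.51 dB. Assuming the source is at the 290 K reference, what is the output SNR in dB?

24.29 dB

By definition F = SNR_in/SNR_out, so in dB: SNR_out = SNR_in − NF
SNR_out = 33.8 − 9.51 = 24.29 dB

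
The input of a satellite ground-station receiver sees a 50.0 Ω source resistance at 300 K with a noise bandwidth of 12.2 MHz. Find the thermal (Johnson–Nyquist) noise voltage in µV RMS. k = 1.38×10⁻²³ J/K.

V_n = √(4kTRB)
4kTRB = 4 × 1.38×10⁻²³ × 300 × 5.00×10¹ × 1.22×10⁷ = 1.01×10⁻¹¹ V²
V_n = √(1.01×10⁻¹¹) = 3.18×10⁻⁶ V = 3.18 µV

3.18 µV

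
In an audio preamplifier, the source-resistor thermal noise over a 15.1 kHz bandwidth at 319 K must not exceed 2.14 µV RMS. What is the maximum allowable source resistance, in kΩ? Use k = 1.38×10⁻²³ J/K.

Johnson–Nyquist: V_n = √(4kTRB) ⇒ R = V_n² / (4kTB)
4kTB = 4 × 1.38×10⁻²³ × 319 × 1.51×10⁴ = 2.66×10⁻¹⁶
R = (2.14×10⁻⁶)² / 2.66×10⁻¹⁶ = 1.72×10⁴ Ω = 17.2 kΩ

17.2 kΩ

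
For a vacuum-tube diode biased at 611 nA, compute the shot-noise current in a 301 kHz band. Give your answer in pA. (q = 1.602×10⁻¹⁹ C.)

243 pA

I_n = √(2qI·B)
2qI·B = 2 × 1.602×10⁻¹⁹ × 6.11×10⁻⁷ × 3.01×10⁵ = 5.89×10⁻²⁰ A²
I_n = √(5.89×10⁻²⁰) = 2.43×10⁻¹⁰ A = 243 pA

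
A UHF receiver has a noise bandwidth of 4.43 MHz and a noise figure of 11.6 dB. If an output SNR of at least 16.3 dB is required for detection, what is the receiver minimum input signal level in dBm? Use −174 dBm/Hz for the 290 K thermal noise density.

−79.6 dBm

Sensitivity = −174 + 10 log₁₀(B) + NF + SNR_min
= −174 + 66.46 + 11.6 + 16.3
= −79.64 dBm → −79.6 dBm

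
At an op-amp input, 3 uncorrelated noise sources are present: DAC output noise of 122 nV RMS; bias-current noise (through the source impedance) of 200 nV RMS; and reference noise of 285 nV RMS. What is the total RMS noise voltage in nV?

369 nV

Uncorrelated sources add in power (mean-square): V_tot = √(ΣV_i²)
V_tot = √[(1.22×10⁻⁷)² + (2.00×10⁻⁷)² + (2.85×10⁻⁷)²] = 3.69×10⁻⁷ V = 369 nV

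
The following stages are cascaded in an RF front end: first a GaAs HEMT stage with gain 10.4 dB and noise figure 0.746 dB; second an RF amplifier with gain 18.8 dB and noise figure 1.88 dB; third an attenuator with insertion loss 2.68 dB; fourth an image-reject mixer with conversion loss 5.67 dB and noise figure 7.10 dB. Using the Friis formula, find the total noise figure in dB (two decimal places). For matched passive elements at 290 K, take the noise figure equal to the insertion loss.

Convert to linear (a loss of L dB is a gain of −L dB): F_i = 10^(NF_i/10), G_i = 10^(G_i,dB/10)
  Stage 1: F_1 = 10^(0.746/10) = 1.187, G_1 = 10^(10.4/10) = 10.96
  Stage 2: F_2 = 10^(1.88/10) = 1.542, G_2 = 10^(18.8/10) = 75.86
  Stage 3: F_3 = 10^(2.68/10) = 1.854, G_3 = 10^(−2.68/10) = 0.5395
  Stage 4: F_4 = 10^(7.10/10) = 5.129, G_4 = 10^(−5.67/10) = 0.2710
Friis cascade:
  F = 1.187 + (1.542 − 1)/10.96 + (1.854 − 1)/831.8 + (5.129 − 1)/448.7 = 1.247
NF = 10 log₁₀(1.247) = 0.96 dB

0.96 dB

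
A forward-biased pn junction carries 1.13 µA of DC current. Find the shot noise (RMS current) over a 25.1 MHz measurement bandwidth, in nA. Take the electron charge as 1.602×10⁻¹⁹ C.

I_n = √(2qI·B)
2qI·B = 2 × 1.602×10⁻¹⁹ × 1.13×10⁻⁶ × 2.51×10⁷ = 9.09×10⁻¹⁸ A²
I_n = √(9.09×10⁻¹⁸) = 3.01×10⁻⁹ A = 3.01 nA

3.01 nA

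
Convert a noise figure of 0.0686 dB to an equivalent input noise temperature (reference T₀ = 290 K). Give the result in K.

4.62 K

F = 10^(0.0686/10) = 1.01592
T_e = (F − 1)·T₀ = (1.01592 − 1) × 290 = 4.62 K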